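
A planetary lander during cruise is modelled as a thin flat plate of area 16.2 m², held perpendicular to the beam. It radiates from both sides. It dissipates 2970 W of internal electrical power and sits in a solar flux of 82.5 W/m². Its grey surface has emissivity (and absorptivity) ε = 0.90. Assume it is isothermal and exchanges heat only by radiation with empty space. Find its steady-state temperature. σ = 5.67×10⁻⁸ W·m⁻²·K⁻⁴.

T ≈ 224 K

At steady state, absorbed solar power + internal power = radiated power.
Absorbed: α·S·A_cross = 0.90·82.5·16.20 = 1203 W (cross-section A).
Total input = 1203 + 2970 = 4173 W.
Radiated: εσ·A_surf·T⁴ with A_surf = 2A = 32.40 m².
T⁴ = 4173/(0.90·5.67×10⁻⁸·32.40) = 2.524×10⁹ K⁴.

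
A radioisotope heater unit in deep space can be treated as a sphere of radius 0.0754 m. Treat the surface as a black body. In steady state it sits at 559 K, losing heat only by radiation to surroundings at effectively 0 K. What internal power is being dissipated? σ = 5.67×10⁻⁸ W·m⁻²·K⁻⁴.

Steady state: P = εσA T⁴.
A = 4πr² = 0.07144 m²; T⁴ = (559)⁴ = 9.764×10¹⁰ K⁴.
P = 1.0 × 5.67×10⁻⁸ × 0.07144 × 9.764×10¹⁰.

P ≈ 396 W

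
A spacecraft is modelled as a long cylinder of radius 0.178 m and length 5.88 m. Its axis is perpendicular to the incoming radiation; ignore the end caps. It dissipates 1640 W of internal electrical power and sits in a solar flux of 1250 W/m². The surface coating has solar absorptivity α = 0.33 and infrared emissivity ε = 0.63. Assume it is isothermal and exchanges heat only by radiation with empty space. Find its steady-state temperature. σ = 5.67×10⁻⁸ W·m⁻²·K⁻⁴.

At steady state, absorbed solar power + internal power = radiated power.
Absorbed: α·S·A_cross = 0.33·1250·2.093 = 863.5 W (cross-section 2rL).
Total input = 863.5 + 1640 = 2503 W.
Radiated: εσ·A_surf·T⁴ with A_surf = 2πrL = 6.576 m².
T⁴ = 2503/(0.63·5.67×10⁻⁸·6.576) = 1.066×10¹⁰ K⁴.

T ≈ 321 K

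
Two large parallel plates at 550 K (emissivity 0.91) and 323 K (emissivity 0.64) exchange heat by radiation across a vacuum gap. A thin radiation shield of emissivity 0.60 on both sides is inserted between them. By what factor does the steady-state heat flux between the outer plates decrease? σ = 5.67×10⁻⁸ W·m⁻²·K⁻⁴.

Without shield: q₀ = σΔ(T⁴)/(1/ε₁+1/ε₂−1) with denominator 1.661.
With shield the two gaps are in series; the resistances add: (1/ε₁+1/ε_s−1)+(1/ε_s+1/ε₂−1) = 1.766+2.229 = 3.995.
Heat-flux ratio q₀/q = 3.995/1.661.

factor ≈ 2.40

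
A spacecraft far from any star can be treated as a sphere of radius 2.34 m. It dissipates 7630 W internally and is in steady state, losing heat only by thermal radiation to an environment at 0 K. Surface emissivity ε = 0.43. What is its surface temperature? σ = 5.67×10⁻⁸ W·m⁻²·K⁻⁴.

Steady state: internal power = radiated power, P = εσA T⁴.
Radiating area A = 4πr² = 68.81 m².
T⁴ = P/(εσA) = 7630/(0.43·5.67×10⁻⁸·68.81) = 4.548×10⁹ K⁴.
T = (4.548×10⁹)^(1/4).

T ≈ 260 K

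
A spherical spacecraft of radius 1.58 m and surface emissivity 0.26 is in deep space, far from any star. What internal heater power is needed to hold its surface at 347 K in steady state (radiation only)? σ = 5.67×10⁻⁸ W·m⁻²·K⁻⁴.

P ≈ 6700 W

P = εσ·4πr²·T⁴.
4πr² = 31.37 m²; T⁴ = 1.450×10¹⁰ K⁴.
P = 0.26·5.67×10⁻⁸·31.37·1.450×10¹⁰.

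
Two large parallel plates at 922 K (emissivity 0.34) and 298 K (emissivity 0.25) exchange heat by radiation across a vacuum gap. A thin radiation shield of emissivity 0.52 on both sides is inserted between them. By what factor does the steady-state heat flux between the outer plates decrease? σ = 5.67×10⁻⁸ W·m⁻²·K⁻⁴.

Without shield: q₀ = σΔ(T⁴)/(1/ε₁+1/ε₂−1) with denominator 5.941.
With shield the two gaps are in series; the resistances add: (1/ε₁+1/ε_s−1)+(1/ε_s+1/ε₂−1) = 3.864+4.923 = 8.787.
Heat-flux ratio q₀/q = 8.787/5.941.

factor ≈ 1.48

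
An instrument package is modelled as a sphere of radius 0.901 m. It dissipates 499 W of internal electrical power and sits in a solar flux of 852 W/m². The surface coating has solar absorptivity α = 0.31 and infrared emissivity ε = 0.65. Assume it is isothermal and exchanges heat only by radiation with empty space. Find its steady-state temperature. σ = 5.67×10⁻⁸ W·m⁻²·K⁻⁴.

T ≈ 236 K

At steady state, absorbed solar power + internal power = radiated power.
Absorbed: α·S·A_cross = 0.31·852·2.550 = 673.6 W (cross-section πr²).
Total input = 673.6 + 499 = 1173 W.
Radiated: εσ·A_surf·T⁴ with A_surf = 4πr² = 10.20 m².
T⁴ = 1173/(0.65·5.67×10⁻⁸·10.20) = 3.119×10⁹ K⁴.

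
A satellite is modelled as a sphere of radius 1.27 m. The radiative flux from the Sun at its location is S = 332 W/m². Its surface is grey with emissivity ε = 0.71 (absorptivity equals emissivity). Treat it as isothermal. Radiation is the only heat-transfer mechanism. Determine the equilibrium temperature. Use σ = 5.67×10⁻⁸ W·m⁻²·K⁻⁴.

At equilibrium, absorbed power = emitted power.
Absorbing cross-section = πr² = 5.067 m²; emitting surface = 4πr² = 20.27 m² (ratio 4).
εS·A_cross = εσ·A_surf·T⁴  ⇒  T⁴ = S/(4σ)   (ε cancels).
T⁴ = 332/(4·5.67×10⁻⁸) = 1.464×10⁹ K⁴.
T = (1.464×10⁹)^(1/4).

T ≈ 196 K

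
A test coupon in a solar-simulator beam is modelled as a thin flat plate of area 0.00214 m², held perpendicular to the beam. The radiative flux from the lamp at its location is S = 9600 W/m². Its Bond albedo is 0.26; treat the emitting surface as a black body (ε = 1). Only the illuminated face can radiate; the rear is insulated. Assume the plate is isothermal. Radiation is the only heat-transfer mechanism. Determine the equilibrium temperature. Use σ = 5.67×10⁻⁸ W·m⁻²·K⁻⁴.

T ≈ 595 K

At equilibrium, absorbed power = emitted power.
Absorbing cross-section = A = 0.002140 m²; emitting surface = A = 0.002140 m² (ratio 1).
(1−a)S·A_cross = εσ·A_surf·T⁴  ⇒  T⁴ = (1−a)S/(1σ).
T⁴ = 0.740·9600/(1·5.67×10⁻⁸) = 1.253×10¹¹ K⁴.
T = (1.253×10¹¹)^(1/4).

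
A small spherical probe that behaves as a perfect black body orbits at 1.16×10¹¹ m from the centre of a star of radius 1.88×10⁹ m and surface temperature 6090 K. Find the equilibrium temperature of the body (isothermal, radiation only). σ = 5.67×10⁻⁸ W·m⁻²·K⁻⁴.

The star's surface emits σT_*⁴; at distance d the flux is S = σT_*⁴(R_*/d)².
S = 5.67×10⁻⁸·(6090)⁴·(1.88×10⁹/1.16×10¹¹)² = 20490 W/m².
For an isothermal sphere T⁴ = (1−a)S/(4σ) = 9.033×10¹⁰ K⁴.

T ≈ 548 K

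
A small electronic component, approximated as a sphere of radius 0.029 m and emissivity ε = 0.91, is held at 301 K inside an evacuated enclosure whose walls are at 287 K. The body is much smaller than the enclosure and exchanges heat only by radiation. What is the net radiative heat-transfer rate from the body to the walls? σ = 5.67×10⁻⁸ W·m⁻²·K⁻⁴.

P_net ≈ 0.776 W

For a small grey body in a large enclosure: P_net = εσA(T_body⁴ − T_wall⁴).
A = 4πr² = 0.01057 m²; T_body⁴ − T_wall⁴ = 8.209×10⁹ − 6.785×10⁹ = 1.424×10⁹ K⁴.
|P_net| = 0.91·5.67×10⁻⁸·0.01057·1.424×10⁹.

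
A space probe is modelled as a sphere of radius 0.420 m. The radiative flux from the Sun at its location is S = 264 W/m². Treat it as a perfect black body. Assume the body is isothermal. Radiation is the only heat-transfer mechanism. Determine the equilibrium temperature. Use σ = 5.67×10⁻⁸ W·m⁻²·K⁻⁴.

At equilibrium, absorbed power = emitted power.
Absorbing cross-section = πr² = 0.5542 m²; emitting surface = 4πr² = 2.217 m² (ratio 4).
S·A_cross = εσ·A_surf·T⁴  ⇒  T⁴ = S/(4σ).
T⁴ = 1.00·264/(4·5.67×10⁻⁸) = 1.164×10⁹ K⁴.
T = (1.164×10⁹)^(1/4).

T ≈ 185 K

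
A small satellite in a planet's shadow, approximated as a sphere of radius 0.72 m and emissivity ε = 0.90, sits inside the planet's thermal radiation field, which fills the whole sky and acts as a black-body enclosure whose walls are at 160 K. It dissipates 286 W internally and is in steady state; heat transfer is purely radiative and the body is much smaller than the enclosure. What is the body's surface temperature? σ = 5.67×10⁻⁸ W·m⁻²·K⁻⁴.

T ≈ 197 K

For a small grey body in a large enclosure, net radiated power = εσA(T⁴ − T_w⁴).
Steady state: P = εσA(T⁴ − T_w⁴) with A = 4πr² = 6.514 m².
T⁴ = P/(εσA) + T_w⁴ = 286/(0.90·5.67×10⁻⁸·6.514) + (160)⁴
    = 8.603×10⁸ + 6.554×10⁸ = 1.516×10⁹ K⁴.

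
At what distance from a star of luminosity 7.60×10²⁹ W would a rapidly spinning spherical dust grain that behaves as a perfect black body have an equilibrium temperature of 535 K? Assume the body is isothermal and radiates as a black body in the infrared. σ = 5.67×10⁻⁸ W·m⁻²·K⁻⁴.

d ≈ 1.80×10¹² m

For an isothermal black-emitting sphere, (1−a)S·πr² = σ·4πr²·T⁴ ⇒ S = 4σT⁴/(1−a).
S = 4·5.67×10⁻⁸·(535)⁴/1.00 = 18580 W/m².
Flux falls as S = L/(4πd²), so d = √(L/(4πS)) = √(7.60×10²⁹/(4π·18580)).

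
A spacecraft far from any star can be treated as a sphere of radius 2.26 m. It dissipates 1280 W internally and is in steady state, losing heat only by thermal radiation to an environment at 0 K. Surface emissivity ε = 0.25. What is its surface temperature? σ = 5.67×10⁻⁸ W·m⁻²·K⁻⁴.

Steady state: internal power = radiated power, P = εσA T⁴.
Radiating area A = 4πr² = 64.18 m².
T⁴ = P/(εσA) = 1280/(0.25·5.67×10⁻⁸·64.18) = 1.407×10⁹ K⁴.
T = (1.407×10⁹)^(1/4).

T ≈ 194 K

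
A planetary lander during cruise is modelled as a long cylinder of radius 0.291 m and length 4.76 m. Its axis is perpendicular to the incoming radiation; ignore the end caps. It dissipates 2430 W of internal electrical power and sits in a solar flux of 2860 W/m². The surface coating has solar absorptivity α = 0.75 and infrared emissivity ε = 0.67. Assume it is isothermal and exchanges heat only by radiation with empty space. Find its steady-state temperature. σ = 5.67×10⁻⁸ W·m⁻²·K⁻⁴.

T ≈ 399 K

At steady state, absorbed solar power + internal power = radiated power.
Absorbed: α·S·A_cross = 0.75·2860·2.770 = 5942 W (cross-section 2rL).
Total input = 5942 + 2430 = 8372 W.
Radiated: εσ·A_surf·T⁴ with A_surf = 2πrL = 8.703 m².
T⁴ = 8372/(0.67·5.67×10⁻⁸·8.703) = 2.532×10¹⁰ K⁴.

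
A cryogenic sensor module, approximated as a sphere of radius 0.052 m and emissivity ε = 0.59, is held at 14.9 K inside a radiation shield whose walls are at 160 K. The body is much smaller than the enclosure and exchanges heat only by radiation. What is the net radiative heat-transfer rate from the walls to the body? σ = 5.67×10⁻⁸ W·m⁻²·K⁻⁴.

P_net ≈ 0.745 W

For a small grey body in a large enclosure: P_net = εσA(T_body⁴ − T_wall⁴).
A = 4πr² = 0.03398 m²; T_body⁴ − T_wall⁴ = 49290 − 6.554×10⁸ = -6.553×10⁸ K⁴.
|P_net| = 0.59·5.67×10⁻⁸·0.03398·6.553×10⁸.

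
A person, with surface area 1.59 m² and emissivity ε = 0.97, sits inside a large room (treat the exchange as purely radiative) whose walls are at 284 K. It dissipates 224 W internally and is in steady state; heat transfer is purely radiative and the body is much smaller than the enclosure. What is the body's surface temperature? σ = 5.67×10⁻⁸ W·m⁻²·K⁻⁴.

T ≈ 309 K

For a small grey body in a large enclosure, net radiated power = εσA(T⁴ − T_w⁴).
Steady state: P = εσA(T⁴ − T_w⁴) with A = 1.59 m².
T⁴ = P/(εσA) + T_w⁴ = 224/(0.97·5.67×10⁻⁸·1.590) + (284)⁴
    = 2.562×10⁹ + 6.505×10⁹ = 9.067×10⁹ K⁴.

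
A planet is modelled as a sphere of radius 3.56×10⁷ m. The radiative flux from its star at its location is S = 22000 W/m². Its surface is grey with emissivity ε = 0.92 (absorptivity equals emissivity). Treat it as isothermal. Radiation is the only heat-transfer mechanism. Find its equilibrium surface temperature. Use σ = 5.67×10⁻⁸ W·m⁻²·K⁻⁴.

At equilibrium, absorbed power = emitted power.
Absorbing cross-section = πr² = 3.982×10¹⁵ m²; emitting surface = 4πr² = 1.593×10¹⁶ m² (ratio 4).
εS·A_cross = εσ·A_surf·T⁴  ⇒  T⁴ = S/(4σ)   (ε cancels).
T⁴ = 22000/(4·5.67×10⁻⁸) = 9.700×10¹⁰ K⁴.
T = (9.700×10¹⁰)^(1/4).

T ≈ 558 K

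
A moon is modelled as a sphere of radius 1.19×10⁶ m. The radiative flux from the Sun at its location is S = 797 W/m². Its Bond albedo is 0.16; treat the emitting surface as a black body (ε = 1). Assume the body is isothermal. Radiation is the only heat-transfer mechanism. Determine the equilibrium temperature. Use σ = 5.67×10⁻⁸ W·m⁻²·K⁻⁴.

T ≈ 233 K

At equilibrium, absorbed power = emitted power.
Absorbing cross-section = πr² = 4.449×10¹² m²; emitting surface = 4πr² = 1.780×10¹³ m² (ratio 4).
(1−a)S·A_cross = εσ·A_surf·T⁴  ⇒  T⁴ = (1−a)S/(4σ).
T⁴ = 0.840·797/(4·5.67×10⁻⁸) = 2.952×10⁹ K⁴.
T = (2.952×10⁹)^(1/4).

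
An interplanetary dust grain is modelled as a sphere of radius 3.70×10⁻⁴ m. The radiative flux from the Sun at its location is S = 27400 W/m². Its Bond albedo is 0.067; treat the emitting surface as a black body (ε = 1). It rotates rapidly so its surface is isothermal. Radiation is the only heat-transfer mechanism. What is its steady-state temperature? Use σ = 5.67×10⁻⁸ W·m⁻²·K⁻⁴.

At equilibrium, absorbed power = emitted power.
Absorbing cross-section = πr² = 4.301×10⁻⁷ m²; emitting surface = 4πr² = 1.720×10⁻⁶ m² (ratio 4).
(1−a)S·A_cross = εσ·A_surf·T⁴  ⇒  T⁴ = (1−a)S/(4σ).
T⁴ = 0.933·27400/(4·5.67×10⁻⁸) = 1.127×10¹¹ K⁴.
T = (1.127×10¹¹)^(1/4).

T ≈ 579 K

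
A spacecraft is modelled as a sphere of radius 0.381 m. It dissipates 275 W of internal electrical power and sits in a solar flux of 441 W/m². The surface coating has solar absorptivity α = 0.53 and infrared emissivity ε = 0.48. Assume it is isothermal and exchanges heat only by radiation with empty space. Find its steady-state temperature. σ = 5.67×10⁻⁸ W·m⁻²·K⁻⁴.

T ≈ 296 K

At steady state, absorbed solar power + internal power = radiated power.
Absorbed: α·S·A_cross = 0.53·441·0.4560 = 106.6 W (cross-section πr²).
Total input = 106.6 + 275 = 381.6 W.
Radiated: εσ·A_surf·T⁴ with A_surf = 4πr² = 1.824 m².
T⁴ = 381.6/(0.48·5.67×10⁻⁸·1.824) = 7.686×10⁹ K⁴.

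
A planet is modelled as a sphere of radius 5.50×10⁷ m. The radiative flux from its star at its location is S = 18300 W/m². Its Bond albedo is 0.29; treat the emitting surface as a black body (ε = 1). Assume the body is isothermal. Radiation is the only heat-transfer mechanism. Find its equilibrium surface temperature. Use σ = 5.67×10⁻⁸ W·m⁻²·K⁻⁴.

At equilibrium, absorbed power = emitted power.
Absorbing cross-section = πr² = 9.503×10¹⁵ m²; emitting surface = 4πr² = 3.801×10¹⁶ m² (ratio 4).
(1−a)S·A_cross = εσ·A_surf·T⁴  ⇒  T⁴ = (1−a)S/(4σ).
T⁴ = 0.710·18300/(4·5.67×10⁻⁸) = 5.729×10¹⁰ K⁴.
T = (5.729×10¹⁰)^(1/4).

T ≈ 489 K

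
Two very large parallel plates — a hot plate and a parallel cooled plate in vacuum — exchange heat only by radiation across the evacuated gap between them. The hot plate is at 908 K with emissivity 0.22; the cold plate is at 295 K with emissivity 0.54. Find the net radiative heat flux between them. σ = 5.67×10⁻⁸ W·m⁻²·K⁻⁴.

q ≈ 7060 W/m²

For two infinite grey parallel plates, q = σ(T₁⁴ − T₂⁴)/(1/ε₁ + 1/ε₂ − 1).
T₁⁴ − T₂⁴ = 6.797×10¹¹ − 7.573×10⁹ = 6.722×10¹¹ K⁴.
1/ε₁ + 1/ε₂ − 1 = 4.545 + 1.852 − 1 = 5.397.
q = 5.67×10⁻⁸ × 6.722×10¹¹ / 5.397.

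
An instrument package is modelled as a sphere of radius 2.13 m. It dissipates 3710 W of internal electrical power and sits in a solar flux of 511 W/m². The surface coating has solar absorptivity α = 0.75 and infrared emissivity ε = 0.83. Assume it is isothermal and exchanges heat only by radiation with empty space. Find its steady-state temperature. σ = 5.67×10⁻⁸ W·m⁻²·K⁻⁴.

T ≈ 242 K

At steady state, absorbed solar power + internal power = radiated power.
Absorbed: α·S·A_cross = 0.75·511·14.25 = 5462 W (cross-section πr²).
Total input = 5462 + 3710 = 9172 W.
Radiated: εσ·A_surf·T⁴ with A_surf = 4πr² = 57.01 m².
T⁴ = 9172/(0.83·5.67×10⁻⁸·57.01) = 3.419×10⁹ K⁴.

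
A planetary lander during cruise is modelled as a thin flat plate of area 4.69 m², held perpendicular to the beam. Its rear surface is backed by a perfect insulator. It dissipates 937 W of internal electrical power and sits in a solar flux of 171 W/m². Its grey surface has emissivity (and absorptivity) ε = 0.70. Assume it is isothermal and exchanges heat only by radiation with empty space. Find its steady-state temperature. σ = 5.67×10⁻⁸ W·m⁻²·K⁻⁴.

At steady state, absorbed solar power + internal power = radiated power.
Absorbed: α·S·A_cross = 0.70·171·4.690 = 561.4 W (cross-section A).
Total input = 561.4 + 937 = 1498 W.
Radiated: εσ·A_surf·T⁴ with A_surf = A = 4.690 m².
T⁴ = 1498/(0.70·5.67×10⁻⁸·4.690) = 8.050×10⁹ K⁴.

T ≈ 300 K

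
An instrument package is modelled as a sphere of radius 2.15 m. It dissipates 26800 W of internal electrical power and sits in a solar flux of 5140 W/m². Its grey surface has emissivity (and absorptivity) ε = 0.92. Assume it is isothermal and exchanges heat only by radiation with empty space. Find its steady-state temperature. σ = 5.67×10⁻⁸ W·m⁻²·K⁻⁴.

T ≈ 421 K

At steady state, absorbed solar power + internal power = radiated power.
Absorbed: α·S·A_cross = 0.92·5140·14.52 = 68670 W (cross-section πr²).
Total input = 68670 + 26800 = 95470 W.
Radiated: εσ·A_surf·T⁴ with A_surf = 4πr² = 58.09 m².
T⁴ = 95470/(0.92·5.67×10⁻⁸·58.09) = 3.151×10¹⁰ K⁴.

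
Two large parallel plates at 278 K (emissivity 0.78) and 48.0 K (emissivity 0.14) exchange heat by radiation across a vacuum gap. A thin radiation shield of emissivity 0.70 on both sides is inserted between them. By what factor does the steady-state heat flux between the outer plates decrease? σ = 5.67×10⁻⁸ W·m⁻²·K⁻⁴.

factor ≈ 1.25

Without shield: q₀ = σΔ(T⁴)/(1/ε₁+1/ε₂−1) with denominator 7.425.
With shield the two gaps are in series; the resistances add: (1/ε₁+1/ε_s−1)+(1/ε_s+1/ε₂−1) = 1.711+7.571 = 9.282.
Heat-flux ratio q₀/q = 9.282/7.425.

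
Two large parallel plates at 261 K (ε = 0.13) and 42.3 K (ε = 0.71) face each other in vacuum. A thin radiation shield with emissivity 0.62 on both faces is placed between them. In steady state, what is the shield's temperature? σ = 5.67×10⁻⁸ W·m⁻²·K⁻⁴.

T_s ≈ 174 K

In steady state the net flux on the hot side equals that on the cold side.
σ(T₁⁴−T_s⁴)/D₁ = σ(T_s⁴−T₂⁴)/D₂, with D₁ = 1/ε₁+1/ε_s−1 = 8.305, D₂ = 1/ε_s+1/ε₂−1 = 2.021.
Solve for T_s⁴: T_s⁴ = (D₂·T₁⁴ + D₁·T₂⁴)/(D₁+D₂) = 9.109×10⁸ K⁴.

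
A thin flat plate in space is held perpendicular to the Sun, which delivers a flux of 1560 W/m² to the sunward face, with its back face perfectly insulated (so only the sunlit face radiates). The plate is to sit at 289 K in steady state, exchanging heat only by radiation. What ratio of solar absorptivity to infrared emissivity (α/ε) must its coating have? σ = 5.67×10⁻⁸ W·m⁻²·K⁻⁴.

Balance: αS·A = εσ·1A·T⁴ ⇒ α/ε = σT⁴/S.
α/ε = 5.67×10⁻⁸·(289)⁴/1560 = 5.67×10⁻⁸·6.976×10⁹/1560.

α/ε ≈ 0.254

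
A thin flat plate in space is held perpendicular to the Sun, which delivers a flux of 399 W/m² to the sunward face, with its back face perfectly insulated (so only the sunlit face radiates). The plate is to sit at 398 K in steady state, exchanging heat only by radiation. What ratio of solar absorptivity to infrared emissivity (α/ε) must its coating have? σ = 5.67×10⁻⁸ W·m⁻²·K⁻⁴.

α/ε ≈ 3.57

Balance: αS·A = εσ·1A·T⁴ ⇒ α/ε = σT⁴/S.
α/ε = 5.67×10⁻⁸·(398)⁴/399 = 5.67×10⁻⁸·2.509×10¹⁰/399.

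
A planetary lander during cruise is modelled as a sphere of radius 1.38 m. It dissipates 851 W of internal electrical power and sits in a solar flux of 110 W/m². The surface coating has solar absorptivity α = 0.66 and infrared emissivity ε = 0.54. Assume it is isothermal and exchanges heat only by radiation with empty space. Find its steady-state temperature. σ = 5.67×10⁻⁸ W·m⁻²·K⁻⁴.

At steady state, absorbed solar power + internal power = radiated power.
Absorbed: α·S·A_cross = 0.66·110·5.983 = 434.4 W (cross-section πr²).
Total input = 434.4 + 851 = 1285 W.
Radiated: εσ·A_surf·T⁴ with A_surf = 4πr² = 23.93 m².
T⁴ = 1285/(0.54·5.67×10⁻⁸·23.93) = 1.754×10⁹ K⁴.

T ≈ 205 K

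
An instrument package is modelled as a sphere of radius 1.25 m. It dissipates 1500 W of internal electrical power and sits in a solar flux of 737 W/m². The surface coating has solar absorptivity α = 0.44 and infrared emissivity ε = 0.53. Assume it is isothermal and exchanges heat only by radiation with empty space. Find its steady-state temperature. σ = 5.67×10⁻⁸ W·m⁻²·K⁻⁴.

At steady state, absorbed solar power + internal power = radiated power.
Absorbed: α·S·A_cross = 0.44·737·4.909 = 1592 W (cross-section πr²).
Total input = 1592 + 1500 = 3092 W.
Radiated: εσ·A_surf·T⁴ with A_surf = 4πr² = 19.63 m².
T⁴ = 3092/(0.53·5.67×10⁻⁸·19.63) = 5.240×10⁹ K⁴.

T ≈ 269 K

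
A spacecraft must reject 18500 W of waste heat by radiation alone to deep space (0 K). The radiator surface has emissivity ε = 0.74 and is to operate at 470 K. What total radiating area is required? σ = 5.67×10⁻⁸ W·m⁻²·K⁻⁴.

A ≈ 9.04 m²

P = εσA T⁴ ⇒ A = P/(εσT⁴).
T⁴ = 4.880×10¹⁰ K⁴.
A = 18500/(0.74 × 5.67×10⁻⁸ × 4.880×10¹⁰).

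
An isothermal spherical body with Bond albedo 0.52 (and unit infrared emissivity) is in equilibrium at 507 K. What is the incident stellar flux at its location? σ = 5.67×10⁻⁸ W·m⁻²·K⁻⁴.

(1−a)S·πr² = σ·4πr²·T⁴ ⇒ S = 4σT⁴/(1−a).
S = 4·5.67×10⁻⁸·6.607×10¹⁰/0.480.

S ≈ 31200 W/m²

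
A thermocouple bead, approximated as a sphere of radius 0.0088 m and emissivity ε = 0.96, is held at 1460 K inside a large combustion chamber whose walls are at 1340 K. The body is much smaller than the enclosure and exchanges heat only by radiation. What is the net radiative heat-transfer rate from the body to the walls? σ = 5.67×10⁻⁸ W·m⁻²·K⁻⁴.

For a small grey body in a large enclosure: P_net = εσA(T_body⁴ − T_wall⁴).
A = 4πr² = 9.731×10⁻⁴ m²; T_body⁴ − T_wall⁴ = 4.544×10¹² − 3.224×10¹² = 1.320×10¹² K⁴.
|P_net| = 0.96·5.67×10⁻⁸·9.731×10⁻⁴·1.320×10¹².

P_net ≈ 69.9 W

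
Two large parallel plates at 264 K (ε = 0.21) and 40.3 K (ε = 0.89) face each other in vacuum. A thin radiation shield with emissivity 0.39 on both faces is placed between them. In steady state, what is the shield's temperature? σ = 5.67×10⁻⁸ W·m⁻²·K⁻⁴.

T_s ≈ 195 K

In steady state the net flux on the hot side equals that on the cold side.
σ(T₁⁴−T_s⁴)/D₁ = σ(T_s⁴−T₂⁴)/D₂, with D₁ = 1/ε₁+1/ε_s−1 = 6.326, D₂ = 1/ε_s+1/ε₂−1 = 2.688.
Solve for T_s⁴: T_s⁴ = (D₂·T₁⁴ + D₁·T₂⁴)/(D₁+D₂) = 1.450×10⁹ K⁴.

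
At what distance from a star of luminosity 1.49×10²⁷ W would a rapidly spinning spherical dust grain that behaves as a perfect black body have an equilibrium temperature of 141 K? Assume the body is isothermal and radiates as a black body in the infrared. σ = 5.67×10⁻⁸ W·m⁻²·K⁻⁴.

d ≈ 1.15×10¹² m

For an isothermal black-emitting sphere, (1−a)S·πr² = σ·4πr²·T⁴ ⇒ S = 4σT⁴/(1−a).
S = 4·5.67×10⁻⁸·(141)⁴/1.00 = 89.64 W/m².
Flux falls as S = L/(4πd²), so d = √(L/(4πS)) = √(1.49×10²⁷/(4π·89.64)).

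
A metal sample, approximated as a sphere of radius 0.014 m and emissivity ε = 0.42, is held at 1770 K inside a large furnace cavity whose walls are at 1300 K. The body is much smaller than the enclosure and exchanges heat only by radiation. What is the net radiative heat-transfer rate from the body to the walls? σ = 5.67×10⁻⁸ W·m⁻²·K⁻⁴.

For a small grey body in a large enclosure: P_net = εσA(T_body⁴ − T_wall⁴).
A = 4πr² = 0.002463 m²; T_body⁴ − T_wall⁴ = 9.815×10¹² − 2.856×10¹² = 6.959×10¹² K⁴.
|P_net| = 0.42·5.67×10⁻⁸·0.002463·6.959×10¹².

P_net ≈ 408 W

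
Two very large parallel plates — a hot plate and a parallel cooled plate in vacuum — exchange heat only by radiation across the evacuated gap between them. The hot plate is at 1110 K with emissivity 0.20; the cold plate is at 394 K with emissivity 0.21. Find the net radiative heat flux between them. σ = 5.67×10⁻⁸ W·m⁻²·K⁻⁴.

q ≈ 9670 W/m²

For two infinite grey parallel plates, q = σ(T₁⁴ − T₂⁴)/(1/ε₁ + 1/ε₂ − 1).
T₁⁴ − T₂⁴ = 1.518×10¹² − 2.410×10¹⁰ = 1.494×10¹² K⁴.
1/ε₁ + 1/ε₂ − 1 = 5.000 + 4.762 − 1 = 8.762.
q = 5.67×10⁻⁸ × 1.494×10¹² / 8.762.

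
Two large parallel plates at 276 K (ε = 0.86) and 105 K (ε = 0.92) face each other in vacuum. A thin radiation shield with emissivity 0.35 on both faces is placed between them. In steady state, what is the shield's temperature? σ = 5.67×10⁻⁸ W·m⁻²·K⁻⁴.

T_s ≈ 233 K

In steady state the net flux on the hot side equals that on the cold side.
σ(T₁⁴−T_s⁴)/D₁ = σ(T_s⁴−T₂⁴)/D₂, with D₁ = 1/ε₁+1/ε_s−1 = 3.020, D₂ = 1/ε_s+1/ε₂−1 = 2.944.
Solve for T_s⁴: T_s⁴ = (D₂·T₁⁴ + D₁·T₂⁴)/(D₁+D₂) = 2.926×10⁹ K⁴.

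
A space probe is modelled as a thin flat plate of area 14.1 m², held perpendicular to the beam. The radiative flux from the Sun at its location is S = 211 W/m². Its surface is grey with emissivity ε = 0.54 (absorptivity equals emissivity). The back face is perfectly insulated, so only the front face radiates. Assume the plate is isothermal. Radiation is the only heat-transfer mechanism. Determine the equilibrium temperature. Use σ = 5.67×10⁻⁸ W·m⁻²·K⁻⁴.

At equilibrium, absorbed power = emitted power.
Absorbing cross-section = A = 14.10 m²; emitting surface = A = 14.10 m² (ratio 1).
εS·A_cross = εσ·A_surf·T⁴  ⇒  T⁴ = S/(1σ)   (ε cancels).
T⁴ = 211/(1·5.67×10⁻⁸) = 3.721×10⁹ K⁴.
T = (3.721×10⁹)^(1/4).

T ≈ 247 K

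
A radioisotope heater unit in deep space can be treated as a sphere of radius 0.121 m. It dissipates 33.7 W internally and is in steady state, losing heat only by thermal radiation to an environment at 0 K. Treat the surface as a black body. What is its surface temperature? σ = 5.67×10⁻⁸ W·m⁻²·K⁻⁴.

Steady state: internal power = radiated power, P = εσA T⁴.
Radiating area A = 4πr² = 0.1840 m².
T⁴ = P/(εσA) = 33.7/(1.0·5.67×10⁻⁸·0.1840) = 3.230×10⁹ K⁴.
T = (3.230×10⁹)^(1/4).

T ≈ 238 K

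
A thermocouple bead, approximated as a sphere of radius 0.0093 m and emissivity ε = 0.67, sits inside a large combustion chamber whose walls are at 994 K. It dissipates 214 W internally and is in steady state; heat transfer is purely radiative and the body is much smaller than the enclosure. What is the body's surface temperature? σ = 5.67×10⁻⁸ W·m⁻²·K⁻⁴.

T ≈ 1580 K

For a small grey body in a large enclosure, net radiated power = εσA(T⁴ − T_w⁴).
Steady state: P = εσA(T⁴ − T_w⁴) with A = 4πr² = 0.001087 m².
T⁴ = P/(εσA) + T_w⁴ = 214/(0.67·5.67×10⁻⁸·0.001087) + (994)⁴
    = 5.183×10¹² + 9.762×10¹¹ = 6.159×10¹² K⁴.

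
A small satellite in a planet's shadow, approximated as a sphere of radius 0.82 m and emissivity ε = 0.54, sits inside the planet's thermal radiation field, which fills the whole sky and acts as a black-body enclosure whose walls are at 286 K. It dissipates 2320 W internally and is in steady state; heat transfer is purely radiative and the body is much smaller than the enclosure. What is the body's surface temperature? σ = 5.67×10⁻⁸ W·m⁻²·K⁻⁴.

T ≈ 354 K

For a small grey body in a large enclosure, net radiated power = εσA(T⁴ − T_w⁴).
Steady state: P = εσA(T⁴ − T_w⁴) with A = 4πr² = 8.450 m².
T⁴ = P/(εσA) + T_w⁴ = 2320/(0.54·5.67×10⁻⁸·8.450) + (286)⁴
    = 8.968×10⁹ + 6.691×10⁹ = 1.566×10¹⁰ K⁴.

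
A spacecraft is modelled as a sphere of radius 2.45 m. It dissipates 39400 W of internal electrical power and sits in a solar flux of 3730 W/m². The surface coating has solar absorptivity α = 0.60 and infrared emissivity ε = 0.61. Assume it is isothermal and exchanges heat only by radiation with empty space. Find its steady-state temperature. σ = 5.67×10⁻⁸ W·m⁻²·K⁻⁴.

At steady state, absorbed solar power + internal power = radiated power.
Absorbed: α·S·A_cross = 0.60·3730·18.86 = 42200 W (cross-section πr²).
Total input = 42200 + 39400 = 81600 W.
Radiated: εσ·A_surf·T⁴ with A_surf = 4πr² = 75.43 m².
T⁴ = 81600/(0.61·5.67×10⁻⁸·75.43) = 3.128×10¹⁰ K⁴.

T ≈ 421 K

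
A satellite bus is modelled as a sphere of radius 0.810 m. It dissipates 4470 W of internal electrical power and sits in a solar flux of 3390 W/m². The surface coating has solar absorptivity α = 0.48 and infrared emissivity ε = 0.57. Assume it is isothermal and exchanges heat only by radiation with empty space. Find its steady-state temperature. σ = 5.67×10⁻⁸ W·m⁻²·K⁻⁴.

At steady state, absorbed solar power + internal power = radiated power.
Absorbed: α·S·A_cross = 0.48·3390·2.061 = 3354 W (cross-section πr²).
Total input = 3354 + 4470 = 7824 W.
Radiated: εσ·A_surf·T⁴ with A_surf = 4πr² = 8.245 m².
T⁴ = 7824/(0.57·5.67×10⁻⁸·8.245) = 2.936×10¹⁰ K⁴.

T ≈ 414 K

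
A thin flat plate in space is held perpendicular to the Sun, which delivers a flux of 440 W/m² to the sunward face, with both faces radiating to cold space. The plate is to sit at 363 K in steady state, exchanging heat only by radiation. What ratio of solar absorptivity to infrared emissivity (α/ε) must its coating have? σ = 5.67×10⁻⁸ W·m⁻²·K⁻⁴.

α/ε ≈ 4.47

Balance: αS·A = εσ·2A·T⁴ ⇒ α/ε = 2σT⁴/S.
α/ε = 2·5.67×10⁻⁸·(363)⁴/440 = 2·5.67×10⁻⁸·1.736×10¹⁰/440.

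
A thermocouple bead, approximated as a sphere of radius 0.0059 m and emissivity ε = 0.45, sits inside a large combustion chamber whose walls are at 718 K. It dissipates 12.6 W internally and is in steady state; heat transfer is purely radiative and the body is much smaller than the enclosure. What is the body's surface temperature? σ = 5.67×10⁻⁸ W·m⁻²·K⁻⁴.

T ≈ 1090 K

For a small grey body in a large enclosure, net radiated power = εσA(T⁴ − T_w⁴).
Steady state: P = εσA(T⁴ − T_w⁴) with A = 4πr² = 4.374×10⁻⁴ m².
T⁴ = P/(εσA) + T_w⁴ = 12.6/(0.45·5.67×10⁻⁸·4.374×10⁻⁴) + (718)⁴
    = 1.129×10¹² + 2.658×10¹¹ = 1.395×10¹² K⁴.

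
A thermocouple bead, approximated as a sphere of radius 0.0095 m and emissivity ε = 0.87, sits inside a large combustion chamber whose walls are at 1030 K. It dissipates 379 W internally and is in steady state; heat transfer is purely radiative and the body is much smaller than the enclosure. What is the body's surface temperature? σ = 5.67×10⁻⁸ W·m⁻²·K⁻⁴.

For a small grey body in a large enclosure, net radiated power = εσA(T⁴ − T_w⁴).
Steady state: P = εσA(T⁴ − T_w⁴) with A = 4πr² = 0.001134 m².
T⁴ = P/(εσA) + T_w⁴ = 379/(0.87·5.67×10⁻⁸·0.001134) + (1030)⁴
    = 6.775×10¹² + 1.126×10¹² = 7.900×10¹² K⁴.

T ≈ 1680 K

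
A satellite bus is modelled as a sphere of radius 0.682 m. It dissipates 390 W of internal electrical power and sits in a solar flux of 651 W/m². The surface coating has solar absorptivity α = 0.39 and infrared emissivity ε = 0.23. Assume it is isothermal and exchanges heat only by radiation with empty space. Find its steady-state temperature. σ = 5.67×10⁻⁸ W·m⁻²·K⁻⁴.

At steady state, absorbed solar power + internal power = radiated power.
Absorbed: α·S·A_cross = 0.39·651·1.461 = 371.0 W (cross-section πr²).
Total input = 371.0 + 390 = 761.0 W.
Radiated: εσ·A_surf·T⁴ with A_surf = 4πr² = 5.845 m².
T⁴ = 761.0/(0.23·5.67×10⁻⁸·5.845) = 9.984×10⁹ K⁴.

T ≈ 316 K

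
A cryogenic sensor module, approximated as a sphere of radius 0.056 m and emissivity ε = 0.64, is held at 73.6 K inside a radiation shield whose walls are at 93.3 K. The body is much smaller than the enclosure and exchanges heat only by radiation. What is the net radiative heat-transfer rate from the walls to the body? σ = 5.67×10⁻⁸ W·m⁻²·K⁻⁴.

For a small grey body in a large enclosure: P_net = εσA(T_body⁴ − T_wall⁴).
A = 4πr² = 0.03941 m²; T_body⁴ − T_wall⁴ = 2.934×10⁷ − 7.578×10⁷ = -4.643×10⁷ K⁴.
|P_net| = 0.64·5.67×10⁻⁸·0.03941·4.643×10⁷.

P_net ≈ 0.0664 W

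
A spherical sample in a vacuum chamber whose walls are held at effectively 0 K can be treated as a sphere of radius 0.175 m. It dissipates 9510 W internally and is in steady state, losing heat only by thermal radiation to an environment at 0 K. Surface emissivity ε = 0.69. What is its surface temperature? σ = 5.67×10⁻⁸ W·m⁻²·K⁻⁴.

T ≈ 891 K

Steady state: internal power = radiated power, P = εσA T⁴.
Radiating area A = 4πr² = 0.3848 m².
T⁴ = P/(εσA) = 9510/(0.69·5.67×10⁻⁸·0.3848) = 6.316×10¹¹ K⁴.
T = (6.316×10¹¹)^(1/4).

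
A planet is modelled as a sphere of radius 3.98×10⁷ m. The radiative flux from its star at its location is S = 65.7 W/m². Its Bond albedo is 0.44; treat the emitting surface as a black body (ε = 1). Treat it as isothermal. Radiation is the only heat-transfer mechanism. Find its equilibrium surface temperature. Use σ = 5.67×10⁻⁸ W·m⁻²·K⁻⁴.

T ≈ 113 K

At equilibrium, absorbed power = emitted power.
Absorbing cross-section = πr² = 4.976×10¹⁵ m²; emitting surface = 4πr² = 1.991×10¹⁶ m² (ratio 4).
(1−a)S·A_cross = εσ·A_surf·T⁴  ⇒  T⁴ = (1−a)S/(4σ).
T⁴ = 0.560·65.7/(4·5.67×10⁻⁸) = 1.622×10⁸ K⁴.
T = (1.622×10⁸)^(1/4).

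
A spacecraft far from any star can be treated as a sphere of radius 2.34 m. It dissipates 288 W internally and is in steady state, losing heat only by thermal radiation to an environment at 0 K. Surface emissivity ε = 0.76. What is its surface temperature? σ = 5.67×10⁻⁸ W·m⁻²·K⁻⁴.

T ≈ 99.3 K

Steady state: internal power = radiated power, P = εσA T⁴.
Radiating area A = 4πr² = 68.81 m².
T⁴ = P/(εσA) = 288/(0.76·5.67×10⁻⁸·68.81) = 9.713×10⁷ K⁴.
T = (9.713×10⁷)^(1/4).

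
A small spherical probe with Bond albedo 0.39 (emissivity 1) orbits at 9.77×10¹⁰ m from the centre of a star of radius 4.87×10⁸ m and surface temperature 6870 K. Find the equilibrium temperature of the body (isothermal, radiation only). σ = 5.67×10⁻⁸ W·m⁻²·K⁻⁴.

The star's surface emits σT_*⁴; at distance d the flux is S = σT_*⁴(R_*/d)².
S = 5.67×10⁻⁸·(6870)⁴·(4.87×10⁸/9.77×10¹⁰)² = 3138 W/m².
For an isothermal sphere T⁴ = (1−a)S/(4σ) = 8.440×10⁹ K⁴.

T ≈ 303 K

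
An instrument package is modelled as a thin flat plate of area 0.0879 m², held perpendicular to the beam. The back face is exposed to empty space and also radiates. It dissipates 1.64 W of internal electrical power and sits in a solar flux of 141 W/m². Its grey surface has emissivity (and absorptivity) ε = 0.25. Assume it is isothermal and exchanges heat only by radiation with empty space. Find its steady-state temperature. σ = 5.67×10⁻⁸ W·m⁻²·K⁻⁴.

At steady state, absorbed solar power + internal power = radiated power.
Absorbed: α·S·A_cross = 0.25·141·0.08790 = 3.098 W (cross-section A).
Total input = 3.098 + 1.64 = 4.738 W.
Radiated: εσ·A_surf·T⁴ with A_surf = 2A = 0.1758 m².
T⁴ = 4.738/(0.25·5.67×10⁻⁸·0.1758) = 1.902×10⁹ K⁴.

T ≈ 209 K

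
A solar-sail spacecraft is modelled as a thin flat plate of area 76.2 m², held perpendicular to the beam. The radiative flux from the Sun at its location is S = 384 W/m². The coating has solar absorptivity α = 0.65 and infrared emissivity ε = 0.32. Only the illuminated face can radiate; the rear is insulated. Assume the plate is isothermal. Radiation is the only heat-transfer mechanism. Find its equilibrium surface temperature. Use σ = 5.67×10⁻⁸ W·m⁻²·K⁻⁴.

At equilibrium, absorbed power = emitted power.
Absorbing cross-section = A = 76.20 m²; emitting surface = A = 76.20 m² (ratio 1).
αS·A_cross = εσ·A_surf·T⁴  ⇒  T⁴ = αS/(ε·1σ).
T⁴ = 0.650·384/(0.32·1·5.67×10⁻⁸) = 1.376×10¹⁰ K⁴.
T = (1.376×10¹⁰)^(1/4).

T ≈ 342 K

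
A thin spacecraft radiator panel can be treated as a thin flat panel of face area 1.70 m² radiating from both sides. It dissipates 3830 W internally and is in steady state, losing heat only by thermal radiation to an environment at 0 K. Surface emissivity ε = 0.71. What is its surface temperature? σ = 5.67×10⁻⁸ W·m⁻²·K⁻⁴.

Steady state: internal power = radiated power, P = εσA T⁴.
Radiating area A = 2·1.70 = 3.400 m².
T⁴ = P/(εσA) = 3830/(0.71·5.67×10⁻⁸·3.400) = 2.798×10¹⁰ K⁴.
T = (2.798×10¹⁰)^(1/4).

T ≈ 409 K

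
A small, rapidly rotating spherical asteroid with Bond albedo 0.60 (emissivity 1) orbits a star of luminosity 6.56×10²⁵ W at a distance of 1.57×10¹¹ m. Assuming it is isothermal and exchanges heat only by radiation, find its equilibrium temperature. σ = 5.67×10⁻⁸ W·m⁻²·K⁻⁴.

T ≈ 139 K

First find the stellar flux at distance d: S = L/(4πd²) = 6.56×10²⁵/(4π·(1.57×10¹¹)²) = 211.8 W/m².
For an isothermal sphere, absorbed (1−a)S·πr² = emitted σ·4πr²·T⁴, so T⁴ = (1−a)S/(4σ).
T⁴ = 0.400·211.8/(4·5.67×10⁻⁸) = 3.735×10⁸ K⁴.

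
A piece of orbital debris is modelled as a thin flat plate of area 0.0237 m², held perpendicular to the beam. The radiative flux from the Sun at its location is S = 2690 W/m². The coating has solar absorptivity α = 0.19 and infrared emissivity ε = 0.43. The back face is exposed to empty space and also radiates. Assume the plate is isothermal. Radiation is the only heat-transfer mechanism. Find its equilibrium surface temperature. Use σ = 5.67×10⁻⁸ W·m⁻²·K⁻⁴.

T ≈ 320 K

At equilibrium, absorbed power = emitted power.
Absorbing cross-section = A = 0.02370 m²; emitting surface = 2A = 0.04740 m² (ratio 2).
αS·A_cross = εσ·A_surf·T⁴  ⇒  T⁴ = αS/(ε·2σ).
T⁴ = 0.190·2690/(0.43·2·5.67×10⁻⁸) = 1.048×10¹⁰ K⁴.
T = (1.048×10¹⁰)^(1/4).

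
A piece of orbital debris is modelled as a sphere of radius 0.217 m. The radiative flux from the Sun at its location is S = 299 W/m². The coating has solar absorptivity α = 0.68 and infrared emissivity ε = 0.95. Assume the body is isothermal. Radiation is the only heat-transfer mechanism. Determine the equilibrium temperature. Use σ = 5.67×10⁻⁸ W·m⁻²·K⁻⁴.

T ≈ 175 K

At equilibrium, absorbed power = emitted power.
Absorbing cross-section = πr² = 0.1479 m²; emitting surface = 4πr² = 0.5917 m² (ratio 4).
αS·A_cross = εσ·A_surf·T⁴  ⇒  T⁴ = αS/(ε·4σ).
T⁴ = 0.680·299/(0.95·4·5.67×10⁻⁸) = 9.437×10⁸ K⁴.
T = (9.437×10⁸)^(1/4).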